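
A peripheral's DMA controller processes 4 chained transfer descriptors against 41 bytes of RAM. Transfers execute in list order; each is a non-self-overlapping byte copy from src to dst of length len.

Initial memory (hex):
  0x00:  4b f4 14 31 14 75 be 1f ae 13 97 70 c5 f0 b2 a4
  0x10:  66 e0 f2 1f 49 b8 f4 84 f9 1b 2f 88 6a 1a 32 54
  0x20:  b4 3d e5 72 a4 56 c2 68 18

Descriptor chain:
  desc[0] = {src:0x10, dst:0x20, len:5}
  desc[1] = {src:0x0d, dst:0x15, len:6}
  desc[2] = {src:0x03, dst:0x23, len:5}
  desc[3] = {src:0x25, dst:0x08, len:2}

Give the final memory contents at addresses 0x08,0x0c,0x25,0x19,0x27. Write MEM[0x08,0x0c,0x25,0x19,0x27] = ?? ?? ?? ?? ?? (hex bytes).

D0: mem[0x20..0x24] <- [66 e0 f2 1f 49]
D1: mem[0x15..0x1a] <- [f0 b2 a4 66 e0 f2]
D2: mem[0x23..0x27] <- [31 14 75 be 1f]
D3: mem[0x08..0x09] <- [75 be]
query mem[0x08]=0x75, mem[0x0c]=0xc5, mem[0x25]=0x75, mem[0x19]=0xe0, mem[0x27]=0x1f

MEM[0x08,0x0c,0x25,0x19,0x27] = 75 c5 75 e0 1f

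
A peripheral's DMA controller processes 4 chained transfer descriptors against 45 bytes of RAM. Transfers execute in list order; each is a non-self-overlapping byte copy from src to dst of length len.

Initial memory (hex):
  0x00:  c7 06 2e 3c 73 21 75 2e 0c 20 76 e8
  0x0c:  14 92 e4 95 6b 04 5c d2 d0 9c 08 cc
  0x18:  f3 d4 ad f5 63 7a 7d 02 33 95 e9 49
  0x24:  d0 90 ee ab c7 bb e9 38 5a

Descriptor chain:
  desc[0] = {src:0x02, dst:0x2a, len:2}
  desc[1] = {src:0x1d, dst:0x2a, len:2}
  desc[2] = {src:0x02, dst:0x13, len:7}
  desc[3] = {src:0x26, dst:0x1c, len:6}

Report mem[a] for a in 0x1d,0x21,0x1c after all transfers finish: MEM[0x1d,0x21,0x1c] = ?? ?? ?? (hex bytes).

MEM[0x1d,0x21,0x1c] = ab 7d ee

[0] 0x02->0x2a len=2 : 2e 3c
[1] 0x1d->0x2a len=2 : 7a 7d
[2] 0x02->0x13 len=7 : 2e 3c 73 21 75 2e 0c
[3] 0x26->0x1c len=6 : ee ab c7 bb 7a 7d
query mem[0x1d]=0xab, mem[0x21]=0x7d, mem[0x1c]=0xee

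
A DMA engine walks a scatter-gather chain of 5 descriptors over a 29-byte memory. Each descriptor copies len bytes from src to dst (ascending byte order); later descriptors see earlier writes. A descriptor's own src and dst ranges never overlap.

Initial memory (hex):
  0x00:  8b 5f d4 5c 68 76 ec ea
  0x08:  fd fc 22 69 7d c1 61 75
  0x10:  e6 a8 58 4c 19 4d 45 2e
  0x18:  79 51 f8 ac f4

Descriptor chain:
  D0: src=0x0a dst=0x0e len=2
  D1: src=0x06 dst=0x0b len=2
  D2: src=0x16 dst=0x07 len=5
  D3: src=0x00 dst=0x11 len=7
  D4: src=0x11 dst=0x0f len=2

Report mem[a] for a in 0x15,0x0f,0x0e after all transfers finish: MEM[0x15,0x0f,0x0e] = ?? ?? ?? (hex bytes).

D0: mem[0x0e..0x0f] <- [22 69]
D1: mem[0x0b..0x0c] <- [ec ea]
D2: mem[0x07..0x0b] <- [45 2e 79 51 f8]
D3: mem[0x11..0x17] <- [8b 5f d4 5c 68 76 ec]
D4: mem[0x0f..0x10] <- [8b 5f]
query mem[0x15]=0x68, mem[0x0f]=0x8b, mem[0x0e]=0x22

MEM[0x15,0x0f,0x0e] = 68 8b 22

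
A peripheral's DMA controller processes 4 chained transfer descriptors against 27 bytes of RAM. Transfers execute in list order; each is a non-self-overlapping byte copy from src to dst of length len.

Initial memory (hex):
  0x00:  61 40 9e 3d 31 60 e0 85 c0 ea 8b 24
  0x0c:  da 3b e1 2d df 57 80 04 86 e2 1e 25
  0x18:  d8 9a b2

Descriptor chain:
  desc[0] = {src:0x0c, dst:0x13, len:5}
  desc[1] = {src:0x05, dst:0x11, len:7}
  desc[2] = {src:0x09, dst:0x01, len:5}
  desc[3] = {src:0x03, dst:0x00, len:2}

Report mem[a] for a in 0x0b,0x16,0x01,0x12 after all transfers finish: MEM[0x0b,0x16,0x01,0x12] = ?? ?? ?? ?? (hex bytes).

MEM[0x0b,0x16,0x01,0x12] = 24 8b da e0

  after D0: wrote 5B at 0x13 = da3be12ddf
  after D1: wrote 7B at 0x11 = 60e085c0ea8b24
  after D2: wrote 5B at 0x01 = ea8b24da3b
  after D3: wrote 2B at 0x00 = 24da
query mem[0x0b]=0x24, mem[0x16]=0x8b, mem[0x01]=0xda, mem[0x12]=0xe0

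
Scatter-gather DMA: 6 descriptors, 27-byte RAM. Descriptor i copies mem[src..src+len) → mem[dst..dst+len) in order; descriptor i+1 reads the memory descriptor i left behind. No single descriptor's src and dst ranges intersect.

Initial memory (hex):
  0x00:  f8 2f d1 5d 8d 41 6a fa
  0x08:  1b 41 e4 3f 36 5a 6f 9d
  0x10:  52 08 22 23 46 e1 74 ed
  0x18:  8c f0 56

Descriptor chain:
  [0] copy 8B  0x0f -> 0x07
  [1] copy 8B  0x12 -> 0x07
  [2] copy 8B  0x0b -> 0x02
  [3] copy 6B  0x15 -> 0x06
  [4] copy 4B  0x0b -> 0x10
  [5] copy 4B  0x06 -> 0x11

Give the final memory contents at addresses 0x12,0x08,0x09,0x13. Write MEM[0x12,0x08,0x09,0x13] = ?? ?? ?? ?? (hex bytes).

MEM[0x12,0x08,0x09,0x13] = 74 ed 8c ed

[0] 0x0f->0x07 len=8 : 9d 52 08 22 23 46 e1 74
[1] 0x12->0x07 len=8 : 22 23 46 e1 74 ed 8c f0
[2] 0x0b->0x02 len=8 : 74 ed 8c f0 9d 52 08 22
[3] 0x15->0x06 len=6 : e1 74 ed 8c f0 56
[4] 0x0b->0x10 len=4 : 56 ed 8c f0
[5] 0x06->0x11 len=4 : e1 74 ed 8c
query mem[0x12]=0x74, mem[0x08]=0xed, mem[0x09]=0x8c, mem[0x13]=0xed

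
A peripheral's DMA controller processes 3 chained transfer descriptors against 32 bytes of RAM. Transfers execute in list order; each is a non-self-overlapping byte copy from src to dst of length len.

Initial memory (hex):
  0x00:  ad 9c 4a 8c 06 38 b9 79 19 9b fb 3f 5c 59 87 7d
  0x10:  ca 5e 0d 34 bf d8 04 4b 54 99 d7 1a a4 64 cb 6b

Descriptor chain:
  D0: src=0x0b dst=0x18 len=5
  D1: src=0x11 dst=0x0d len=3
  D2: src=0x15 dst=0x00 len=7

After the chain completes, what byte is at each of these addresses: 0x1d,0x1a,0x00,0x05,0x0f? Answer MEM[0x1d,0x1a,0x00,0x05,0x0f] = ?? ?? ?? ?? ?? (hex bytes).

MEM[0x1d,0x1a,0x00,0x05,0x0f] = 64 59 d8 59 34

D0: mem[0x18..0x1c] <- [3f 5c 59 87 7d]
D1: mem[0x0d..0x0f] <- [5e 0d 34]
D2: mem[0x00..0x06] <- [d8 04 4b 3f 5c 59 87]
query mem[0x1d]=0x64, mem[0x1a]=0x59, mem[0x00]=0xd8, mem[0x05]=0x59, mem[0x0f]=0x34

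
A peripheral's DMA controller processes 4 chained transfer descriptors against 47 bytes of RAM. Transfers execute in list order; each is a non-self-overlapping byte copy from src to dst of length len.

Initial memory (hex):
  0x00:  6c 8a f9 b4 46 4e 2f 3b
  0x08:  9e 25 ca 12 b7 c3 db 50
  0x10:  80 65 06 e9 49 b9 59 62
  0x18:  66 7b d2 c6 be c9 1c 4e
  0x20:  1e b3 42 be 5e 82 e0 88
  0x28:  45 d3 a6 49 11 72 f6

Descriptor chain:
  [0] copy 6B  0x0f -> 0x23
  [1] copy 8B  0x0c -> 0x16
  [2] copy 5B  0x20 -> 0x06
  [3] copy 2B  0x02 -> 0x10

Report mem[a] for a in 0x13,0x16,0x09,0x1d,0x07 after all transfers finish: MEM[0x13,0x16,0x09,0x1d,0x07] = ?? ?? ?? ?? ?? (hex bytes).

  after D0: wrote 6B at 0x23 = 50806506e949
  after D1: wrote 8B at 0x16 = b7c3db50806506e9
  after D2: wrote 5B at 0x06 = 1eb3425080
  after D3: wrote 2B at 0x10 = f9b4
query mem[0x13]=0xe9, mem[0x16]=0xb7, mem[0x09]=0x50, mem[0x1d]=0xe9, mem[0x07]=0xb3

MEM[0x13,0x16,0x09,0x1d,0x07] = e9 b7 50 e9 b3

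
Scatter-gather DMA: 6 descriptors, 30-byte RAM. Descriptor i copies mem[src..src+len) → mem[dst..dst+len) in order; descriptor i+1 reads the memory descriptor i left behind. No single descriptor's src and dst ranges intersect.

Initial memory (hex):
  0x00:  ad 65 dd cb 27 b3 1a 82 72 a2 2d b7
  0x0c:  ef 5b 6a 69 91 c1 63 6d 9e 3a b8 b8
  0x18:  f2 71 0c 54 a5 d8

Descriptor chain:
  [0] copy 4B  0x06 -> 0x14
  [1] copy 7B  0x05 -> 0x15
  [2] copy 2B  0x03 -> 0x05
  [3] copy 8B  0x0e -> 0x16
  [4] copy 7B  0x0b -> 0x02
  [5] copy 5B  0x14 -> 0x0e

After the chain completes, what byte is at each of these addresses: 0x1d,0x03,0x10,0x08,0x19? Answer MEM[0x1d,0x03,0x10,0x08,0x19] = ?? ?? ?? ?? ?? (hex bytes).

#0 dst[0x14+4] := {0x1a,0x82,0x72,0xa2}
#1 dst[0x15+7] := {0xb3,0x1a,0x82,0x72,0xa2,0x2d,0xb7}
#2 dst[0x05+2] := {0xcb,0x27}
#3 dst[0x16+8] := {0x6a,0x69,0x91,0xc1,0x63,0x6d,0x1a,0xb3}
#4 dst[0x02+7] := {0xb7,0xef,0x5b,0x6a,0x69,0x91,0xc1}
#5 dst[0x0e+5] := {0x1a,0xb3,0x6a,0x69,0x91}
query mem[0x1d]=0xb3, mem[0x03]=0xef, mem[0x10]=0x6a, mem[0x08]=0xc1, mem[0x19]=0xc1

MEM[0x1d,0x03,0x10,0x08,0x19] = b3 ef 6a c1 c1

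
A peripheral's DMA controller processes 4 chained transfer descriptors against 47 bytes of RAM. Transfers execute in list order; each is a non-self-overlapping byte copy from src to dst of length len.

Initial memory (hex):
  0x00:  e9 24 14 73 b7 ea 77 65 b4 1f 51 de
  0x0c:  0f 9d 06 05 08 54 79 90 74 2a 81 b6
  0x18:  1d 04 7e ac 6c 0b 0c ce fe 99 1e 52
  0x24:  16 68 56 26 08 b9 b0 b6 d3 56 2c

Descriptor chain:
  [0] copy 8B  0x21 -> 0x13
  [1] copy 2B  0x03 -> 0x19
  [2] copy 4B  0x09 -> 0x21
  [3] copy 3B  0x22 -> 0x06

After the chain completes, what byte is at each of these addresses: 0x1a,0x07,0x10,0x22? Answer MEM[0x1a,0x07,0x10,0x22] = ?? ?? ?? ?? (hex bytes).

MEM[0x1a,0x07,0x10,0x22] = b7 de 08 51

  after D0: wrote 8B at 0x13 = 991e521668562608
  after D1: wrote 2B at 0x19 = 73b7
  after D2: wrote 4B at 0x21 = 1f51de0f
  after D3: wrote 3B at 0x06 = 51de0f
query mem[0x1a]=0xb7, mem[0x07]=0xde, mem[0x10]=0x08, mem[0x22]=0x51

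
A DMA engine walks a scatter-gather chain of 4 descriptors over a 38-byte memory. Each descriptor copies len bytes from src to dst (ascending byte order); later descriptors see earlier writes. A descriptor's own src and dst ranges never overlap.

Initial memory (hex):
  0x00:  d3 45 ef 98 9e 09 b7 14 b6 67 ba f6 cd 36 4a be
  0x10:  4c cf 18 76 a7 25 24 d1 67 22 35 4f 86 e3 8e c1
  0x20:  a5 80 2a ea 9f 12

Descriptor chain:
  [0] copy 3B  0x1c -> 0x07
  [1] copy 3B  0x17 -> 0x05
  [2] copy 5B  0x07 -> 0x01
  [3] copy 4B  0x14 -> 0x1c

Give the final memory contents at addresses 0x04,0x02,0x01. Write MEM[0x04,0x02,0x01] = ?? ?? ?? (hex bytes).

MEM[0x04,0x02,0x01] = ba e3 22

  after D0: wrote 3B at 0x07 = 86e38e
  after D1: wrote 3B at 0x05 = d16722
  after D2: wrote 5B at 0x01 = 22e38ebaf6
  after D3: wrote 4B at 0x1c = a72524d1
query mem[0x04]=0xba, mem[0x02]=0xe3, mem[0x01]=0x22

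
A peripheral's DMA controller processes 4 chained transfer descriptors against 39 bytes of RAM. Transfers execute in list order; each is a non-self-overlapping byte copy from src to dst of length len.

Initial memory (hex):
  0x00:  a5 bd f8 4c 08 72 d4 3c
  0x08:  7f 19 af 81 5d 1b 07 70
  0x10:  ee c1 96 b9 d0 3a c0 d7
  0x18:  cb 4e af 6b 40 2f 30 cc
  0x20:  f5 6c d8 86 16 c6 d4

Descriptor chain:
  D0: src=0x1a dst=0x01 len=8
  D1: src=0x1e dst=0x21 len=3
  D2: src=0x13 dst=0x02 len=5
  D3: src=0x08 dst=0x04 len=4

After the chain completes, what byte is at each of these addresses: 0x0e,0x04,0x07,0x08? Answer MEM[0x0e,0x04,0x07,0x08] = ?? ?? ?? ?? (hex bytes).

MEM[0x0e,0x04,0x07,0x08] = 07 6c 81 6c

  after D0: wrote 8B at 0x01 = af6b402f30ccf56c
  after D1: wrote 3B at 0x21 = 30ccf5
  after D2: wrote 5B at 0x02 = b9d03ac0d7
  after D3: wrote 4B at 0x04 = 6c19af81
query mem[0x0e]=0x07, mem[0x04]=0x6c, mem[0x07]=0x81, mem[0x08]=0x6c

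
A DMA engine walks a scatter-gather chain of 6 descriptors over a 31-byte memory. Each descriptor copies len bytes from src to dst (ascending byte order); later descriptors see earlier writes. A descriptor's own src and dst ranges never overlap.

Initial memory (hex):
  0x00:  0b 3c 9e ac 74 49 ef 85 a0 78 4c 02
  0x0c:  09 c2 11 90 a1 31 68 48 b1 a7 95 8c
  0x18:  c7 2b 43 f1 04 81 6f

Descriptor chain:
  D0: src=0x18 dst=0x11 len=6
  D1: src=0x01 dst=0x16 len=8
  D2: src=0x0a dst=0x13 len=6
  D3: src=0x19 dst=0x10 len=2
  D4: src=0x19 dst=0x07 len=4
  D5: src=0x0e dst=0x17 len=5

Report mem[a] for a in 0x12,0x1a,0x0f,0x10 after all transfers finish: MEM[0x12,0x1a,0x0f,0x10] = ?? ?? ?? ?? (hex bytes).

MEM[0x12,0x1a,0x0f,0x10] = 2b 49 90 74

  after D0: wrote 6B at 0x11 = c72b43f10481
  after D1: wrote 8B at 0x16 = 3c9eac7449ef85a0
  after D2: wrote 6B at 0x13 = 4c0209c21190
  after D3: wrote 2B at 0x10 = 7449
  after D4: wrote 4B at 0x07 = 7449ef85
  after D5: wrote 5B at 0x17 = 119074492b
query mem[0x12]=0x2b, mem[0x1a]=0x49, mem[0x0f]=0x90, mem[0x10]=0x74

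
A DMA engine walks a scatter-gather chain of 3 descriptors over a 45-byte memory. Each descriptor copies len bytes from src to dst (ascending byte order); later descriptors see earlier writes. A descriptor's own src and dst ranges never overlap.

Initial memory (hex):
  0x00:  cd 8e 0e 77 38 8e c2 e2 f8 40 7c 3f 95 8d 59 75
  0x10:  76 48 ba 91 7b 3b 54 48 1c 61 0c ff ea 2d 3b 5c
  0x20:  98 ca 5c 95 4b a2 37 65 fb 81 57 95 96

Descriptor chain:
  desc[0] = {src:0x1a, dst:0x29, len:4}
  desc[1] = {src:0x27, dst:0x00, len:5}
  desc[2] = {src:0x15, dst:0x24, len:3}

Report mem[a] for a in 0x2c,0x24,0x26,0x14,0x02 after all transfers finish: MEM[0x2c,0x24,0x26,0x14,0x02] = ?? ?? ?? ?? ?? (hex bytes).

D0: mem[0x29..0x2c] <- [0c ff ea 2d]
D1: mem[0x00..0x04] <- [65 fb 0c ff ea]
D2: mem[0x24..0x26] <- [3b 54 48]
query mem[0x2c]=0x2d, mem[0x24]=0x3b, mem[0x26]=0x48, mem[0x14]=0x7b, mem[0x02]=0x0c

MEM[0x2c,0x24,0x26,0x14,0x02] = 2d 3b 48 7b 0c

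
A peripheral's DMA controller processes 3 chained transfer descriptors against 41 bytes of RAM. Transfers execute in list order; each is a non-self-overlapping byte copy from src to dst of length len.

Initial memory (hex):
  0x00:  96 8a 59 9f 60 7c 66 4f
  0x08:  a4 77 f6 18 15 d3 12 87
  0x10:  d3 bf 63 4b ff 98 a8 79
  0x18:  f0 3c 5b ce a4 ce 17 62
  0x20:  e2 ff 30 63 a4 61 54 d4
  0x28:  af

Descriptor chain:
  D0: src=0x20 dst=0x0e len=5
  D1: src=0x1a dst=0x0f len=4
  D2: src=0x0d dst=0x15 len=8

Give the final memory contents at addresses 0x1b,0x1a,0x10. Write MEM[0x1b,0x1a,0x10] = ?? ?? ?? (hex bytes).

MEM[0x1b,0x1a,0x10] = 4b ce ce

#0 dst[0x0e+5] := {0xe2,0xff,0x30,0x63,0xa4}
#1 dst[0x0f+4] := {0x5b,0xce,0xa4,0xce}
#2 dst[0x15+8] := {0xd3,0xe2,0x5b,0xce,0xa4,0xce,0x4b,0xff}
query mem[0x1b]=0x4b, mem[0x1a]=0xce, mem[0x10]=0xce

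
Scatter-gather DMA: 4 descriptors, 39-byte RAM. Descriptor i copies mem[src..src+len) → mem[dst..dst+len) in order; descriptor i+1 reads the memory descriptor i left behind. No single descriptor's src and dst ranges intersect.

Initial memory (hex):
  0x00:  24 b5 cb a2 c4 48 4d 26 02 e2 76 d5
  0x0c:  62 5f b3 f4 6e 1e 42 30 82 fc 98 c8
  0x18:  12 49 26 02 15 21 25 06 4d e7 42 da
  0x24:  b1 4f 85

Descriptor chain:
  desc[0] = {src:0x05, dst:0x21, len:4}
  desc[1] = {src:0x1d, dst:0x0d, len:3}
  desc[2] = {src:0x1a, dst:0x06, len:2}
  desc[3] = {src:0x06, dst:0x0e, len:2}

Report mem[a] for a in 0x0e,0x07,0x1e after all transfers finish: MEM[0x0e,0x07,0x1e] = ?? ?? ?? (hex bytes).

[0] 0x05->0x21 len=4 : 48 4d 26 02
[1] 0x1d->0x0d len=3 : 21 25 06
[2] 0x1a->0x06 len=2 : 26 02
[3] 0x06->0x0e len=2 : 26 02
query mem[0x0e]=0x26, mem[0x07]=0x02, mem[0x1e]=0x25

MEM[0x0e,0x07,0x1e] = 26 02 25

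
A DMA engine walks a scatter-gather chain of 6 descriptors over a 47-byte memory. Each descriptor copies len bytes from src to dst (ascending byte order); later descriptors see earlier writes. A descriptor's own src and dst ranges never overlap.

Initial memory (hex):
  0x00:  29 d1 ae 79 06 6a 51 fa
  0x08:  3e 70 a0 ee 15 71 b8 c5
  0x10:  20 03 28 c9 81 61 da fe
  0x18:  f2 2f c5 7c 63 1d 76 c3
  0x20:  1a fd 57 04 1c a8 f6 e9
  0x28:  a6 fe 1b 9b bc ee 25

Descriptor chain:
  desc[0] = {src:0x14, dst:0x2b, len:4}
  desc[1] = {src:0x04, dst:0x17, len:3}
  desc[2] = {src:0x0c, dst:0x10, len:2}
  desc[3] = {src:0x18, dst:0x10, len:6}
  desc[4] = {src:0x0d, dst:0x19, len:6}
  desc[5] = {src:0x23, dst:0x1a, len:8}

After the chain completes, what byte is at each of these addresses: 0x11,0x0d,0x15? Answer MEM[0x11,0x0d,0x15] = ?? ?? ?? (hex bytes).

MEM[0x11,0x0d,0x15] = 51 71 1d

D0: mem[0x2b..0x2e] <- [81 61 da fe]
D1: mem[0x17..0x19] <- [06 6a 51]
D2: mem[0x10..0x11] <- [15 71]
D3: mem[0x10..0x15] <- [6a 51 c5 7c 63 1d]
D4: mem[0x19..0x1e] <- [71 b8 c5 6a 51 c5]
D5: mem[0x1a..0x21] <- [04 1c a8 f6 e9 a6 fe 1b]
query mem[0x11]=0x51, mem[0x0d]=0x71, mem[0x15]=0x1d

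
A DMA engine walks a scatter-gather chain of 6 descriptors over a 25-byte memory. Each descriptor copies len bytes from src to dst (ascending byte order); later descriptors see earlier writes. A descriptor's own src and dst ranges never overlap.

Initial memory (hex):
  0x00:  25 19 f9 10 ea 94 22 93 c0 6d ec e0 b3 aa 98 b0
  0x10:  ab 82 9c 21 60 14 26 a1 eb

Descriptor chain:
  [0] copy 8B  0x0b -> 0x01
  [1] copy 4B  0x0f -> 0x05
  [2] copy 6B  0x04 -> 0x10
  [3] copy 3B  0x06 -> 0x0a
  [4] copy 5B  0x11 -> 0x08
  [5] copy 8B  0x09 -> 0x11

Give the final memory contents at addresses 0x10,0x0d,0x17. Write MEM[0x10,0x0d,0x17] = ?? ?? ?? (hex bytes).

D0: mem[0x01..0x08] <- [e0 b3 aa 98 b0 ab 82 9c]
D1: mem[0x05..0x08] <- [b0 ab 82 9c]
D2: mem[0x10..0x15] <- [98 b0 ab 82 9c 6d]
D3: mem[0x0a..0x0c] <- [ab 82 9c]
D4: mem[0x08..0x0c] <- [b0 ab 82 9c 6d]
D5: mem[0x11..0x18] <- [ab 82 9c 6d aa 98 b0 98]
query mem[0x10]=0x98, mem[0x0d]=0xaa, mem[0x17]=0xb0

MEM[0x10,0x0d,0x17] = 98 aa b0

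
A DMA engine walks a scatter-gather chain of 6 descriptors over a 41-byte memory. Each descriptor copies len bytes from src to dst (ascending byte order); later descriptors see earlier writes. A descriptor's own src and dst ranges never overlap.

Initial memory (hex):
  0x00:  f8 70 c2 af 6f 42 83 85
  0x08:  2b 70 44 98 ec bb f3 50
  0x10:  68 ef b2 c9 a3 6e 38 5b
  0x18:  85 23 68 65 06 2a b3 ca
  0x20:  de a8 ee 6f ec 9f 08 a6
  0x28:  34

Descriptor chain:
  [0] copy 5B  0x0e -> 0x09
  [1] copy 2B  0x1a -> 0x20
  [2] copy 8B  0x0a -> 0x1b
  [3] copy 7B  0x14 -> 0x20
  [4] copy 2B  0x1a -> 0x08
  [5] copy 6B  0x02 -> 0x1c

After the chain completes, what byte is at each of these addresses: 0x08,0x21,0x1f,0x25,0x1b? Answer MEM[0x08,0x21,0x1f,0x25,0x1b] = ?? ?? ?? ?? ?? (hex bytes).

MEM[0x08,0x21,0x1f,0x25,0x1b] = 68 85 42 23 50

[0] 0x0e->0x09 len=5 : f3 50 68 ef b2
[1] 0x1a->0x20 len=2 : 68 65
[2] 0x0a->0x1b len=8 : 50 68 ef b2 f3 50 68 ef
[3] 0x14->0x20 len=7 : a3 6e 38 5b 85 23 68
[4] 0x1a->0x08 len=2 : 68 50
[5] 0x02->0x1c len=6 : c2 af 6f 42 83 85
query mem[0x08]=0x68, mem[0x21]=0x85, mem[0x1f]=0x42, mem[0x25]=0x23, mem[0x1b]=0x50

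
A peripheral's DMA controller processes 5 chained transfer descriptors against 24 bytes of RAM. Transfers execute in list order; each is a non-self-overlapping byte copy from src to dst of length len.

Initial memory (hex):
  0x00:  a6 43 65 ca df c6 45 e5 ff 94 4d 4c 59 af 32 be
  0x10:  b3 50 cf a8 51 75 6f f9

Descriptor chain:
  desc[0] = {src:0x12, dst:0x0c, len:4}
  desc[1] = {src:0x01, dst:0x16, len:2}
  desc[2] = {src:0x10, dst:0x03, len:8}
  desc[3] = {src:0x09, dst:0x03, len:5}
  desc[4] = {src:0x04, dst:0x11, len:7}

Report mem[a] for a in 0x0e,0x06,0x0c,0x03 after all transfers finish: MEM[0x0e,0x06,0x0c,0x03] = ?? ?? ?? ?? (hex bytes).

MEM[0x0e,0x06,0x0c,0x03] = 51 cf cf 43

D0: mem[0x0c..0x0f] <- [cf a8 51 75]
D1: mem[0x16..0x17] <- [43 65]
D2: mem[0x03..0x0a] <- [b3 50 cf a8 51 75 43 65]
D3: mem[0x03..0x07] <- [43 65 4c cf a8]
D4: mem[0x11..0x17] <- [65 4c cf a8 75 43 65]
query mem[0x0e]=0x51, mem[0x06]=0xcf, mem[0x0c]=0xcf, mem[0x03]=0x43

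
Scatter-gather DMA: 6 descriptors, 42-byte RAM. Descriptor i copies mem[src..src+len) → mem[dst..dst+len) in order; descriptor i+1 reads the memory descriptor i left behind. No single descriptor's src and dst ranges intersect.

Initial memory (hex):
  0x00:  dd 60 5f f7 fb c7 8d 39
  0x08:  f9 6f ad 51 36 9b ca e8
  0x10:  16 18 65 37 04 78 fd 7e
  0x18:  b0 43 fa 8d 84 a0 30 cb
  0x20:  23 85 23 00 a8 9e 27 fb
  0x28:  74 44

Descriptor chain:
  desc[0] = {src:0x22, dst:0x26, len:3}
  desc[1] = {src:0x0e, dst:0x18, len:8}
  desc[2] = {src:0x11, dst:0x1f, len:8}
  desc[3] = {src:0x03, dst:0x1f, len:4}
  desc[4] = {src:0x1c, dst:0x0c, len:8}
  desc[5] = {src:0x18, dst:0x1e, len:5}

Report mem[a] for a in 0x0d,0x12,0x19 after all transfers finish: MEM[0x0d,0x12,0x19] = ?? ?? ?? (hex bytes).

MEM[0x0d,0x12,0x19] = 37 8d e8

D0: mem[0x26..0x28] <- [23 00 a8]
D1: mem[0x18..0x1f] <- [ca e8 16 18 65 37 04 78]
D2: mem[0x1f..0x26] <- [18 65 37 04 78 fd 7e ca]
D3: mem[0x1f..0x22] <- [f7 fb c7 8d]
D4: mem[0x0c..0x13] <- [65 37 04 f7 fb c7 8d 78]
D5: mem[0x1e..0x22] <- [ca e8 16 18 65]
query mem[0x0d]=0x37, mem[0x12]=0x8d, mem[0x19]=0xe8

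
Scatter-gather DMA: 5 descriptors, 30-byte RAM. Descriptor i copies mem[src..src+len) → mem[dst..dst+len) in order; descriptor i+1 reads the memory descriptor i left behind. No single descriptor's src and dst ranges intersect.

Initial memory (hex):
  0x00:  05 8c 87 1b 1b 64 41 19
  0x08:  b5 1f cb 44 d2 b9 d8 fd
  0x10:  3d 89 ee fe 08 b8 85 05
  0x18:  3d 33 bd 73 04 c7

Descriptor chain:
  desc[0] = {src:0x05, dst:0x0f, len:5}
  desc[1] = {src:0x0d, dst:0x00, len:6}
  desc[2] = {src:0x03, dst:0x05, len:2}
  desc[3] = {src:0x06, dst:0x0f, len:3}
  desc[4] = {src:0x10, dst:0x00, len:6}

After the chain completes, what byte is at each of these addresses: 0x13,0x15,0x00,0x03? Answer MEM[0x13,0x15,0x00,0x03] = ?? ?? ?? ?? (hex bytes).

MEM[0x13,0x15,0x00,0x03] = 1f b8 19 1f

#0 dst[0x0f+5] := {0x64,0x41,0x19,0xb5,0x1f}
#1 dst[0x00+6] := {0xb9,0xd8,0x64,0x41,0x19,0xb5}
#2 dst[0x05+2] := {0x41,0x19}
#3 dst[0x0f+3] := {0x19,0x19,0xb5}
#4 dst[0x00+6] := {0x19,0xb5,0xb5,0x1f,0x08,0xb8}
query mem[0x13]=0x1f, mem[0x15]=0xb8, mem[0x00]=0x19, mem[0x03]=0x1f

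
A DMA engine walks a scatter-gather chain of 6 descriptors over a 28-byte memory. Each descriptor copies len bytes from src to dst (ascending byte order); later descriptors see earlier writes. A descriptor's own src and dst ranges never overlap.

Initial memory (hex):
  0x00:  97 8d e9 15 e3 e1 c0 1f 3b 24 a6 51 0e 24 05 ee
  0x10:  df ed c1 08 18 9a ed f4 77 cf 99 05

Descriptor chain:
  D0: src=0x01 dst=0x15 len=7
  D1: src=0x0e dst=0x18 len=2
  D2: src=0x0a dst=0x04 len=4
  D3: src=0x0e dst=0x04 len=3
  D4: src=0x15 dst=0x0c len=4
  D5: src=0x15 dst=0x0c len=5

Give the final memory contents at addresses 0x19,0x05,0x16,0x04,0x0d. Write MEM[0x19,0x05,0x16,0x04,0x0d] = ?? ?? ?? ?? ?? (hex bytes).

MEM[0x19,0x05,0x16,0x04,0x0d] = ee ee e9 05 e9

  after D0: wrote 7B at 0x15 = 8de915e3e1c01f
  after D1: wrote 2B at 0x18 = 05ee
  after D2: wrote 4B at 0x04 = a6510e24
  after D3: wrote 3B at 0x04 = 05eedf
  after D4: wrote 4B at 0x0c = 8de91505
  after D5: wrote 5B at 0x0c = 8de91505ee
query mem[0x19]=0xee, mem[0x05]=0xee, mem[0x16]=0xe9, mem[0x04]=0x05, mem[0x0d]=0xe9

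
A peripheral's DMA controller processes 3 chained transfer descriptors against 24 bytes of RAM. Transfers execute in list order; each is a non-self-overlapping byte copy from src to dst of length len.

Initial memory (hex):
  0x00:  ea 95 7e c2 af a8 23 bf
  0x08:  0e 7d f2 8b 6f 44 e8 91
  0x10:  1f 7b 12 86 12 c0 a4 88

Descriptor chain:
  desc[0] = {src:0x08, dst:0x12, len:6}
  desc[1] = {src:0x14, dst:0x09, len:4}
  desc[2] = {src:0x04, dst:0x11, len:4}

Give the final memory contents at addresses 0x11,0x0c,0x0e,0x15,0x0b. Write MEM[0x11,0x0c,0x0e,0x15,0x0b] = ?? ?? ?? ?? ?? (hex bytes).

[0] 0x08->0x12 len=6 : 0e 7d f2 8b 6f 44
[1] 0x14->0x09 len=4 : f2 8b 6f 44
[2] 0x04->0x11 len=4 : af a8 23 bf
query mem[0x11]=0xaf, mem[0x0c]=0x44, mem[0x0e]=0xe8, mem[0x15]=0x8b, mem[0x0b]=0x6f

MEM[0x11,0x0c,0x0e,0x15,0x0b] = af 44 e8 8b 6f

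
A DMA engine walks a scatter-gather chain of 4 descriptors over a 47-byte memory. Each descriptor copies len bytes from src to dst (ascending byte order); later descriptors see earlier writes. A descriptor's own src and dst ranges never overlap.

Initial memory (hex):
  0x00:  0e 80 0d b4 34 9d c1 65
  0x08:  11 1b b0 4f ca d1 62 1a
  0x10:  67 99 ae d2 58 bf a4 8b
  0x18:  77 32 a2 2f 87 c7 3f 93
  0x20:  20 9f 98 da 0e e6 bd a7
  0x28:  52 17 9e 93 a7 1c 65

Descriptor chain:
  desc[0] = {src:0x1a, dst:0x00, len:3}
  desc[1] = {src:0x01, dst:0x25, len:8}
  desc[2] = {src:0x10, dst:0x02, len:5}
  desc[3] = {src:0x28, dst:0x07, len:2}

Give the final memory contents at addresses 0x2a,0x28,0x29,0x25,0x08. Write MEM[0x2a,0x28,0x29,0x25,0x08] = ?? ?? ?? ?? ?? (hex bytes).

MEM[0x2a,0x28,0x29,0x25,0x08] = c1 34 9d 2f 9d

D0: mem[0x00..0x02] <- [a2 2f 87]
D1: mem[0x25..0x2c] <- [2f 87 b4 34 9d c1 65 11]
D2: mem[0x02..0x06] <- [67 99 ae d2 58]
D3: mem[0x07..0x08] <- [34 9d]
query mem[0x2a]=0xc1, mem[0x28]=0x34, mem[0x29]=0x9d, mem[0x25]=0x2f, mem[0x08]=0x9d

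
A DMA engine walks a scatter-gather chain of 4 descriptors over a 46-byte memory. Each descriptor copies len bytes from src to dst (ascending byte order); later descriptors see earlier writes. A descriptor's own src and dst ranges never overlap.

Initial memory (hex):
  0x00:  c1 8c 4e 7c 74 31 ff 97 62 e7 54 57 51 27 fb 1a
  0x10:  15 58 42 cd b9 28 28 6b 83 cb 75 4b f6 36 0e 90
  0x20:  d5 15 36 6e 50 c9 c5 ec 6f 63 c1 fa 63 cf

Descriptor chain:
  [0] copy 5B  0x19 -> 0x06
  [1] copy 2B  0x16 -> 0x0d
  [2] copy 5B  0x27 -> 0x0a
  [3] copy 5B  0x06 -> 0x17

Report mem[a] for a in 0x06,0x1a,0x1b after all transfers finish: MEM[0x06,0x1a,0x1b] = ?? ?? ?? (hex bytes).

MEM[0x06,0x1a,0x1b] = cb f6 ec

  after D0: wrote 5B at 0x06 = cb754bf636
  after D1: wrote 2B at 0x0d = 286b
  after D2: wrote 5B at 0x0a = ec6f63c1fa
  after D3: wrote 5B at 0x17 = cb754bf6ec
query mem[0x06]=0xcb, mem[0x1a]=0xf6, mem[0x1b]=0xec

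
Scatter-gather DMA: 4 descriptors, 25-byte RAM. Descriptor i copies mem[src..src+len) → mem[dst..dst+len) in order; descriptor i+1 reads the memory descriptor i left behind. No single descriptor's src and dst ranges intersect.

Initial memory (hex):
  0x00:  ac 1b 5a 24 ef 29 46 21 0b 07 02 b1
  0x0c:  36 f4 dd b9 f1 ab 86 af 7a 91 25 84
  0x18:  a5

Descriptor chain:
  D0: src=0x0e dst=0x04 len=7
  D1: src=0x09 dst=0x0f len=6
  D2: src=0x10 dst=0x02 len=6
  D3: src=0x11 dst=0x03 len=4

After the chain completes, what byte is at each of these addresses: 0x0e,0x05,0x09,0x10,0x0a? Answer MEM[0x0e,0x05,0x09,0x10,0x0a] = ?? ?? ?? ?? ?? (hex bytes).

  after D0: wrote 7B at 0x04 = ddb9f1ab86af7a
  after D1: wrote 6B at 0x0f = af7ab136f4dd
  after D2: wrote 6B at 0x02 = 7ab136f4dd91
  after D3: wrote 4B at 0x03 = b136f4dd
query mem[0x0e]=0xdd, mem[0x05]=0xf4, mem[0x09]=0xaf, mem[0x10]=0x7a, mem[0x0a]=0x7a

MEM[0x0e,0x05,0x09,0x10,0x0a] = dd f4 af 7a 7a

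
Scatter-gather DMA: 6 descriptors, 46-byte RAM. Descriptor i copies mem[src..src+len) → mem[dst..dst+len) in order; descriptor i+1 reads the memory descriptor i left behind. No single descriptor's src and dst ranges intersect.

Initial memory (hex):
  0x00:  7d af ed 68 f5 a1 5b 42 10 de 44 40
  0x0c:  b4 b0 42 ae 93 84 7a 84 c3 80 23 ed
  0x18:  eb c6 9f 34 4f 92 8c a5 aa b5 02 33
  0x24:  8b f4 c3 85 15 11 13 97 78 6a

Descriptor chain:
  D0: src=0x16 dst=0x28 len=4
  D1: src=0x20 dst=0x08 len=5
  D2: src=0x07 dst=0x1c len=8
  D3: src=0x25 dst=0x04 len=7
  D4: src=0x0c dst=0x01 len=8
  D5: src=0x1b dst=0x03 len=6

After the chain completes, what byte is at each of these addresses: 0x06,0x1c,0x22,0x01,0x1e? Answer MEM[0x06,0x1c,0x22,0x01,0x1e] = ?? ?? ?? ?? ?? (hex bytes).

MEM[0x06,0x1c,0x22,0x01,0x1e] = b5 42 b0 8b b5

#0 dst[0x28+4] := {0x23,0xed,0xeb,0xc6}
#1 dst[0x08+5] := {0xaa,0xb5,0x02,0x33,0x8b}
#2 dst[0x1c+8] := {0x42,0xaa,0xb5,0x02,0x33,0x8b,0xb0,0x42}
#3 dst[0x04+7] := {0xf4,0xc3,0x85,0x23,0xed,0xeb,0xc6}
#4 dst[0x01+8] := {0x8b,0xb0,0x42,0xae,0x93,0x84,0x7a,0x84}
#5 dst[0x03+6] := {0x34,0x42,0xaa,0xb5,0x02,0x33}
query mem[0x06]=0xb5, mem[0x1c]=0x42, mem[0x22]=0xb0, mem[0x01]=0x8b, mem[0x1e]=0xb5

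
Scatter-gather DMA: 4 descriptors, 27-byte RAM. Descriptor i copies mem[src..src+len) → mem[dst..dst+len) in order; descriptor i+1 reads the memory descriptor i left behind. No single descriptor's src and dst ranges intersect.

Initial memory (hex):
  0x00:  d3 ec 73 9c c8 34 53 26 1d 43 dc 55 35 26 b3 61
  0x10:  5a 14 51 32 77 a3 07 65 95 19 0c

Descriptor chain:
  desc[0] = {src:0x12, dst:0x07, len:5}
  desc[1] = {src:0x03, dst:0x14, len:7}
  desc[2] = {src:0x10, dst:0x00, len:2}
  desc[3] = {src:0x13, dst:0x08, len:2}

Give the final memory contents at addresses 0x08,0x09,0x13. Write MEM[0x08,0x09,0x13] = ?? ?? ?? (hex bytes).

[0] 0x12->0x07 len=5 : 51 32 77 a3 07
[1] 0x03->0x14 len=7 : 9c c8 34 53 51 32 77
[2] 0x10->0x00 len=2 : 5a 14
[3] 0x13->0x08 len=2 : 32 9c
query mem[0x08]=0x32, mem[0x09]=0x9c, mem[0x13]=0x32

MEM[0x08,0x09,0x13] = 32 9c 32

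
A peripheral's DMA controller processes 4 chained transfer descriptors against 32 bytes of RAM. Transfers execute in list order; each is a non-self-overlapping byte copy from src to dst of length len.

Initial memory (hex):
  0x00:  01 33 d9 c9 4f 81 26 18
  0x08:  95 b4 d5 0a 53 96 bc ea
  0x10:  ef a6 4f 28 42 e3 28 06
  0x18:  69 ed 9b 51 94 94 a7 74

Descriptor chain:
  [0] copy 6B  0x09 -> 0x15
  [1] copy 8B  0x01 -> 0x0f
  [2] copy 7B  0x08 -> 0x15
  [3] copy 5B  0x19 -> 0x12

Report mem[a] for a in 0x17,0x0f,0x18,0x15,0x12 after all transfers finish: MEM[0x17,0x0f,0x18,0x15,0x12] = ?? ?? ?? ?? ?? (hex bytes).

#0 dst[0x15+6] := {0xb4,0xd5,0x0a,0x53,0x96,0xbc}
#1 dst[0x0f+8] := {0x33,0xd9,0xc9,0x4f,0x81,0x26,0x18,0x95}
#2 dst[0x15+7] := {0x95,0xb4,0xd5,0x0a,0x53,0x96,0xbc}
#3 dst[0x12+5] := {0x53,0x96,0xbc,0x94,0x94}
query mem[0x17]=0xd5, mem[0x0f]=0x33, mem[0x18]=0x0a, mem[0x15]=0x94, mem[0x12]=0x53

MEM[0x17,0x0f,0x18,0x15,0x12] = d5 33 0a 94 53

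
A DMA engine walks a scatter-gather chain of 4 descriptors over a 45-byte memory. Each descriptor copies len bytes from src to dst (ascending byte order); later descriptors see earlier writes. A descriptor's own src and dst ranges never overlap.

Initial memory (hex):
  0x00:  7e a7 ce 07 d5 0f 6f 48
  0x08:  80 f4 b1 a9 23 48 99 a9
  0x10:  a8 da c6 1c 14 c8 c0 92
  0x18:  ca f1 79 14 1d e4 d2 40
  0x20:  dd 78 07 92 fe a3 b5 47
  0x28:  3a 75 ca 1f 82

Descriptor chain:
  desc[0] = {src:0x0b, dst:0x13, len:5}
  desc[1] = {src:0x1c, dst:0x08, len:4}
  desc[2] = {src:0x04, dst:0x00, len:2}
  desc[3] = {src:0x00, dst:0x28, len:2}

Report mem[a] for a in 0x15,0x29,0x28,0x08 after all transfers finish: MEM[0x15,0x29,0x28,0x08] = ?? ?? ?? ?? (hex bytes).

MEM[0x15,0x29,0x28,0x08] = 48 0f d5 1d

#0 dst[0x13+5] := {0xa9,0x23,0x48,0x99,0xa9}
#1 dst[0x08+4] := {0x1d,0xe4,0xd2,0x40}
#2 dst[0x00+2] := {0xd5,0x0f}
#3 dst[0x28+2] := {0xd5,0x0f}
query mem[0x15]=0x48, mem[0x29]=0x0f, mem[0x28]=0xd5, mem[0x08]=0x1d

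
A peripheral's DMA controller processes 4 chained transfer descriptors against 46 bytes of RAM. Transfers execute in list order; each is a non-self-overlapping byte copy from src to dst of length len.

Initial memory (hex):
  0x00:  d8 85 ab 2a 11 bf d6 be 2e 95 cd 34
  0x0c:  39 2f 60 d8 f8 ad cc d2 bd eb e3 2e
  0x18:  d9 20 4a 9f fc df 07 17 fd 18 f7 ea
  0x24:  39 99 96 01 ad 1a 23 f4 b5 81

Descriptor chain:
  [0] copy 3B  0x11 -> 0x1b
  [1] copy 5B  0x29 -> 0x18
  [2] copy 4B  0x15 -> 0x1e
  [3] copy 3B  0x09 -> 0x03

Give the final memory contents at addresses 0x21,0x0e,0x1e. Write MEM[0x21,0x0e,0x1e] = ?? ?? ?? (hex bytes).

MEM[0x21,0x0e,0x1e] = 1a 60 eb

[0] 0x11->0x1b len=3 : ad cc d2
[1] 0x29->0x18 len=5 : 1a 23 f4 b5 81
[2] 0x15->0x1e len=4 : eb e3 2e 1a
[3] 0x09->0x03 len=3 : 95 cd 34
query mem[0x21]=0x1a, mem[0x0e]=0x60, mem[0x1e]=0xeb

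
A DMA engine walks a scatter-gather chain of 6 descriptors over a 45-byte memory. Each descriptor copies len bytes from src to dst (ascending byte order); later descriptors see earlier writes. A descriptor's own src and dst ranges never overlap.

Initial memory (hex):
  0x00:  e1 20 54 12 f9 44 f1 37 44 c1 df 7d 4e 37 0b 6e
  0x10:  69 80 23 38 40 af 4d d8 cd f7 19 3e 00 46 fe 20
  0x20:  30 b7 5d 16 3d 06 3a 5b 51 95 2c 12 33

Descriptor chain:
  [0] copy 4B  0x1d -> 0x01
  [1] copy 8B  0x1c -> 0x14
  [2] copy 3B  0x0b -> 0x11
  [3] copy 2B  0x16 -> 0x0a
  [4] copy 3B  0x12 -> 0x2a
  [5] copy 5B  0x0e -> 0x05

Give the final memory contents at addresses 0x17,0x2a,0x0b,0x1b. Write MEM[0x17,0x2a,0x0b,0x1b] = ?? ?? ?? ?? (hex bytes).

D0: mem[0x01..0x04] <- [46 fe 20 30]
D1: mem[0x14..0x1b] <- [00 46 fe 20 30 b7 5d 16]
D2: mem[0x11..0x13] <- [7d 4e 37]
D3: mem[0x0a..0x0b] <- [fe 20]
D4: mem[0x2a..0x2c] <- [4e 37 00]
D5: mem[0x05..0x09] <- [0b 6e 69 7d 4e]
query mem[0x17]=0x20, mem[0x2a]=0x4e, mem[0x0b]=0x20, mem[0x1b]=0x16

MEM[0x17,0x2a,0x0b,0x1b] = 20 4e 20 16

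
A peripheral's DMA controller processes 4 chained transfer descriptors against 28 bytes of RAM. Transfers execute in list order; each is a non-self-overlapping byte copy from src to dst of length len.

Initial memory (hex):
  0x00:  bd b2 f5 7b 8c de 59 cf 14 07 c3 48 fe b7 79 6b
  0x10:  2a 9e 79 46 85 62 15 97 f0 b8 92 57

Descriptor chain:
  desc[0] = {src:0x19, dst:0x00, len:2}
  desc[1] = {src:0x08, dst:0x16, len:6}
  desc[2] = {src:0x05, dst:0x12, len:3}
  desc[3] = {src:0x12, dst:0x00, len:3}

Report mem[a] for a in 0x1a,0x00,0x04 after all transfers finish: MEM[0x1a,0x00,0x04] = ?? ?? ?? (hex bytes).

  after D0: wrote 2B at 0x00 = b892
  after D1: wrote 6B at 0x16 = 1407c348feb7
  after D2: wrote 3B at 0x12 = de59cf
  after D3: wrote 3B at 0x00 = de59cf
query mem[0x1a]=0xfe, mem[0x00]=0xde, mem[0x04]=0x8c

MEM[0x1a,0x00,0x04] = fe de 8c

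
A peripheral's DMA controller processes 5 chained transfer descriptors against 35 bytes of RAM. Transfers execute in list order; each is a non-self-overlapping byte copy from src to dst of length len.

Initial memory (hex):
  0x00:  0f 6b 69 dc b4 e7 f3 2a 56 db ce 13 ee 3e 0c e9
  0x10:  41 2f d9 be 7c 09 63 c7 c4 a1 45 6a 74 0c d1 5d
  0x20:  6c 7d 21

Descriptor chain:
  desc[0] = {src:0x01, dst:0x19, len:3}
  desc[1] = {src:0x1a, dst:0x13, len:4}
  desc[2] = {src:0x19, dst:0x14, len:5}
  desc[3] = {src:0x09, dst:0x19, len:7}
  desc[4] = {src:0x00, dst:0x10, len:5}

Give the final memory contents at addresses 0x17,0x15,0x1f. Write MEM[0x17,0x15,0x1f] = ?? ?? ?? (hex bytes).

MEM[0x17,0x15,0x1f] = 74 69 e9

[0] 0x01->0x19 len=3 : 6b 69 dc
[1] 0x1a->0x13 len=4 : 69 dc 74 0c
[2] 0x19->0x14 len=5 : 6b 69 dc 74 0c
[3] 0x09->0x19 len=7 : db ce 13 ee 3e 0c e9
[4] 0x00->0x10 len=5 : 0f 6b 69 dc b4
query mem[0x17]=0x74, mem[0x15]=0x69, mem[0x1f]=0xe9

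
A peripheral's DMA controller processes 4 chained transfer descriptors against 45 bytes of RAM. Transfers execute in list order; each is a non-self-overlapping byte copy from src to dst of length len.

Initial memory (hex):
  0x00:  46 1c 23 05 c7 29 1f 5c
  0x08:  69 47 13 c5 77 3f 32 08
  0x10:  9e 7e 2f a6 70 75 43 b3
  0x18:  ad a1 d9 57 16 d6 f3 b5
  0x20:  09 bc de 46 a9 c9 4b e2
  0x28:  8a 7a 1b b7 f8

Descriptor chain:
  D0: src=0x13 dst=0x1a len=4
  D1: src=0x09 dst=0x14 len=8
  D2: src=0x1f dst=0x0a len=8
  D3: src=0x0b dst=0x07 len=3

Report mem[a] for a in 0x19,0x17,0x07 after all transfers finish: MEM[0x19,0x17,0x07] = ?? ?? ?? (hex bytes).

MEM[0x19,0x17,0x07] = 32 77 09

#0 dst[0x1a+4] := {0xa6,0x70,0x75,0x43}
#1 dst[0x14+8] := {0x47,0x13,0xc5,0x77,0x3f,0x32,0x08,0x9e}
#2 dst[0x0a+8] := {0xb5,0x09,0xbc,0xde,0x46,0xa9,0xc9,0x4b}
#3 dst[0x07+3] := {0x09,0xbc,0xde}
query mem[0x19]=0x32, mem[0x17]=0x77, mem[0x07]=0x09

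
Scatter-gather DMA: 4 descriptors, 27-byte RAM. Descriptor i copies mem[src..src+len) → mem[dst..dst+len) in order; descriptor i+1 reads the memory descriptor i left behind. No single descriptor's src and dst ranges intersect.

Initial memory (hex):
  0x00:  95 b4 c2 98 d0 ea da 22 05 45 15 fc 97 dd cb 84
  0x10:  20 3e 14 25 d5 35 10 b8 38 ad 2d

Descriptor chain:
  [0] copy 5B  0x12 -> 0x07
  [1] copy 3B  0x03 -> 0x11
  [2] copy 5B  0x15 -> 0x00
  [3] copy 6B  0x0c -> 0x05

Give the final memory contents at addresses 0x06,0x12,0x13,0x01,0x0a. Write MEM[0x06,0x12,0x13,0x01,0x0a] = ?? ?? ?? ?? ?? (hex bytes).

  after D0: wrote 5B at 0x07 = 1425d53510
  after D1: wrote 3B at 0x11 = 98d0ea
  after D2: wrote 5B at 0x00 = 3510b838ad
  after D3: wrote 6B at 0x05 = 97ddcb842098
query mem[0x06]=0xdd, mem[0x12]=0xd0, mem[0x13]=0xea, mem[0x01]=0x10, mem[0x0a]=0x98

MEM[0x06,0x12,0x13,0x01,0x0a] = dd d0 ea 10 98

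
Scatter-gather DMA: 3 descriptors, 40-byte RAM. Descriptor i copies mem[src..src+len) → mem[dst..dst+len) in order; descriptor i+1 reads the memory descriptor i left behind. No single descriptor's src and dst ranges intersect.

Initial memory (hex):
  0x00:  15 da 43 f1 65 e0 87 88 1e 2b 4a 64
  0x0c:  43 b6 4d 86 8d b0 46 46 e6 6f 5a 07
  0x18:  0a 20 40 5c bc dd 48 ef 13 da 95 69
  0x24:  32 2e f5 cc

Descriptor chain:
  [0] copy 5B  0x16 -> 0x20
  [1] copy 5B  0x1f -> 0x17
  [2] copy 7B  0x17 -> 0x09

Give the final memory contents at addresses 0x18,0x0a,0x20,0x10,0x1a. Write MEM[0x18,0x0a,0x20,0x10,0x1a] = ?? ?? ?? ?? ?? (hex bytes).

  after D0: wrote 5B at 0x20 = 5a070a2040
  after D1: wrote 5B at 0x17 = ef5a070a20
  after D2: wrote 7B at 0x09 = ef5a070a20bcdd
query mem[0x18]=0x5a, mem[0x0a]=0x5a, mem[0x20]=0x5a, mem[0x10]=0x8d, mem[0x1a]=0x0a

MEM[0x18,0x0a,0x20,0x10,0x1a] = 5a 5a 5a 8d 0a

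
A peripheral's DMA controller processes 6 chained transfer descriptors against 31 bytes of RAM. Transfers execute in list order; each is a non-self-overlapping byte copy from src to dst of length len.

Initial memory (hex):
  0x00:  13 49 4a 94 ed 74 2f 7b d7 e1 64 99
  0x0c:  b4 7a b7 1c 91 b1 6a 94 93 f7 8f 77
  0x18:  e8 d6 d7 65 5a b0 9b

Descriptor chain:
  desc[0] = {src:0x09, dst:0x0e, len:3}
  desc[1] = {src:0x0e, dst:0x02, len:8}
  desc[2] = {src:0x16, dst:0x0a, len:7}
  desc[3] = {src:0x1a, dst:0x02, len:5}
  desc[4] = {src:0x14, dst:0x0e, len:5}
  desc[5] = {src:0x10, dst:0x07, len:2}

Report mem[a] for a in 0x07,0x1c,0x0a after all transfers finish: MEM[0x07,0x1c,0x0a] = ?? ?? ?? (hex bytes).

D0: mem[0x0e..0x10] <- [e1 64 99]
D1: mem[0x02..0x09] <- [e1 64 99 b1 6a 94 93 f7]
D2: mem[0x0a..0x10] <- [8f 77 e8 d6 d7 65 5a]
D3: mem[0x02..0x06] <- [d7 65 5a b0 9b]
D4: mem[0x0e..0x12] <- [93 f7 8f 77 e8]
D5: mem[0x07..0x08] <- [8f 77]
query mem[0x07]=0x8f, mem[0x1c]=0x5a, mem[0x0a]=0x8f

MEM[0x07,0x1c,0x0a] = 8f 5a 8f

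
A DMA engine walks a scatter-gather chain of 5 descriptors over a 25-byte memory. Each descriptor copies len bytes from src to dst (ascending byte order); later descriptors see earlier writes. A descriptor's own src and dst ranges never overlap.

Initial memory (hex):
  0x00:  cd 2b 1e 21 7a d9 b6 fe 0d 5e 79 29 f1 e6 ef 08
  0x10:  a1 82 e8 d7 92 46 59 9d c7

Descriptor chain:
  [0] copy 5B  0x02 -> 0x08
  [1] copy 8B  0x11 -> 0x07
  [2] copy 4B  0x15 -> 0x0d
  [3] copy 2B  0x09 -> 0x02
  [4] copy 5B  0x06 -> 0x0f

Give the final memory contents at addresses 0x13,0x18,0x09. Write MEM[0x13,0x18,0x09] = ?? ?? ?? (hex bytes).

[0] 0x02->0x08 len=5 : 1e 21 7a d9 b6
[1] 0x11->0x07 len=8 : 82 e8 d7 92 46 59 9d c7
[2] 0x15->0x0d len=4 : 46 59 9d c7
[3] 0x09->0x02 len=2 : d7 92
[4] 0x06->0x0f len=5 : b6 82 e8 d7 92
query mem[0x13]=0x92, mem[0x18]=0xc7, mem[0x09]=0xd7

MEM[0x13,0x18,0x09] = 92 c7 d7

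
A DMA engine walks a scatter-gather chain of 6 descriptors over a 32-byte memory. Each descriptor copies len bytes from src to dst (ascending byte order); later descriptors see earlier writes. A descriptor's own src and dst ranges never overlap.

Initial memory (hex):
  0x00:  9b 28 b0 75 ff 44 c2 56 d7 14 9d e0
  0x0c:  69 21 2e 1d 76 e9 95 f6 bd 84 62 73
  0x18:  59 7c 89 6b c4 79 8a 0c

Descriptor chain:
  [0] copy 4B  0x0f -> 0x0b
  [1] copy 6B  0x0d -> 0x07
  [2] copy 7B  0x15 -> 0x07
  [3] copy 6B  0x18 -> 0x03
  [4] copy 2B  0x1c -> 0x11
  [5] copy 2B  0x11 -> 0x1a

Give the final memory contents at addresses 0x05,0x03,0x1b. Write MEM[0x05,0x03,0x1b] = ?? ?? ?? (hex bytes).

D0: mem[0x0b..0x0e] <- [1d 76 e9 95]
D1: mem[0x07..0x0c] <- [e9 95 1d 76 e9 95]
D2: mem[0x07..0x0d] <- [84 62 73 59 7c 89 6b]
D3: mem[0x03..0x08] <- [59 7c 89 6b c4 79]
D4: mem[0x11..0x12] <- [c4 79]
D5: mem[0x1a..0x1b] <- [c4 79]
query mem[0x05]=0x89, mem[0x03]=0x59, mem[0x1b]=0x79

MEM[0x05,0x03,0x1b] = 89 59 79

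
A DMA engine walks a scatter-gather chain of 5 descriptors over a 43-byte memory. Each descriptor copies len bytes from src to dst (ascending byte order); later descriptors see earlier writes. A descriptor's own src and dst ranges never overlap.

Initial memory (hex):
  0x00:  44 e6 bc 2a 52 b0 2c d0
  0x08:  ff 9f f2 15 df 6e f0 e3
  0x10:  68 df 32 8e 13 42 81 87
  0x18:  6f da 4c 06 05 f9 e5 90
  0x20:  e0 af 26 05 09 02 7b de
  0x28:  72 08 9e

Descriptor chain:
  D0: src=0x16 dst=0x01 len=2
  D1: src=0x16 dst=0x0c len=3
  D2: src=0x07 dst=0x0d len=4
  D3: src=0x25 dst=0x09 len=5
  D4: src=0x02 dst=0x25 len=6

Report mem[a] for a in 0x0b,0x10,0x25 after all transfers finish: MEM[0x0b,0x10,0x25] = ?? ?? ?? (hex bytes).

MEM[0x0b,0x10,0x25] = de f2 87

D0: mem[0x01..0x02] <- [81 87]
D1: mem[0x0c..0x0e] <- [81 87 6f]
D2: mem[0x0d..0x10] <- [d0 ff 9f f2]
D3: mem[0x09..0x0d] <- [02 7b de 72 08]
D4: mem[0x25..0x2a] <- [87 2a 52 b0 2c d0]
query mem[0x0b]=0xde, mem[0x10]=0xf2, mem[0x25]=0x87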